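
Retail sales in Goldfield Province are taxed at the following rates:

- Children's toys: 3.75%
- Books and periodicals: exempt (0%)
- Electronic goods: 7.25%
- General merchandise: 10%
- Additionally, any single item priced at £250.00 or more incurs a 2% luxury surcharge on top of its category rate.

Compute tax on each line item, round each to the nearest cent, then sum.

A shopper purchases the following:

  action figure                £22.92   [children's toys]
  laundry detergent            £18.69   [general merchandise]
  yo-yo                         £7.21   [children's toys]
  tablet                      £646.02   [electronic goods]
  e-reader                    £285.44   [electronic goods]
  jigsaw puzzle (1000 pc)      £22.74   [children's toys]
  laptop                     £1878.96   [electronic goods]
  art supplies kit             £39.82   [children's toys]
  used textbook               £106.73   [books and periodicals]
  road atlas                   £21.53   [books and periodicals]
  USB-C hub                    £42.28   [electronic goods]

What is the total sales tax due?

£268.37

Action figure £22.92: children's toys → 3.75% → £0.86
Laundry detergent £18.69: general merchandise → 10% → £1.87
Yo-yo £7.21: children's toys → 3.75% → £0.27
Tablet £646.02: electronic goods → 7.25% + 2% surcharge = 9.25% → £59.76
E-reader £285.44: electronic goods → 7.25% + 2% surcharge = 9.25% → £26.40
Jigsaw puzzle (1000 pc) £22.74: children's toys → 3.75% → £0.85
Laptop £1878.96: electronic goods → 7.25% + 2% surcharge = 9.25% → £173.80
Art supplies kit £39.82: children's toys → 3.75% → £1.49
Used textbook £106.73: books and periodicals → 0% → £0.00
Road atlas £21.53: books and periodicals → 0% → £0.00
USB-C hub £42.28: electronic goods → 7.25% → £3.07
Total tax = £0.86 + £1.87 + £0.27 + £59.76 + £26.40 + £0.85 + £173.80 + £1.49 + £3.07 = £268.37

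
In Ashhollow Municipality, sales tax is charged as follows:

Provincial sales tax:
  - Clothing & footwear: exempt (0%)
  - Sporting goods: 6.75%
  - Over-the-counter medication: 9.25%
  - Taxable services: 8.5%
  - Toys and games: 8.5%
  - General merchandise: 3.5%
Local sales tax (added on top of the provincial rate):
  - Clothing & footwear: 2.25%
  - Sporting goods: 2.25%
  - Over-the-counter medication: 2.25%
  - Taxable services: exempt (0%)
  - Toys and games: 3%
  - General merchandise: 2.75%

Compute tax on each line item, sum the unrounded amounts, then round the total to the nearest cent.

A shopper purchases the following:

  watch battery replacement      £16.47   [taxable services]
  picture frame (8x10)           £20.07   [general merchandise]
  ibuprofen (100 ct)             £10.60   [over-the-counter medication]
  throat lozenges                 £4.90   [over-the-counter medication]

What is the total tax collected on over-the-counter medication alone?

£1.78

Ibuprofen (100 ct) £10.60: over-the-counter medication → 9.25% + 2.25% local = 11.5% → £1.219
Throat lozenges £4.90: over-the-counter medication → 9.25% + 2.25% local = 11.5% → £0.5635
Tax on over-the-counter medication: unrounded sum = £1.7825 → £1.78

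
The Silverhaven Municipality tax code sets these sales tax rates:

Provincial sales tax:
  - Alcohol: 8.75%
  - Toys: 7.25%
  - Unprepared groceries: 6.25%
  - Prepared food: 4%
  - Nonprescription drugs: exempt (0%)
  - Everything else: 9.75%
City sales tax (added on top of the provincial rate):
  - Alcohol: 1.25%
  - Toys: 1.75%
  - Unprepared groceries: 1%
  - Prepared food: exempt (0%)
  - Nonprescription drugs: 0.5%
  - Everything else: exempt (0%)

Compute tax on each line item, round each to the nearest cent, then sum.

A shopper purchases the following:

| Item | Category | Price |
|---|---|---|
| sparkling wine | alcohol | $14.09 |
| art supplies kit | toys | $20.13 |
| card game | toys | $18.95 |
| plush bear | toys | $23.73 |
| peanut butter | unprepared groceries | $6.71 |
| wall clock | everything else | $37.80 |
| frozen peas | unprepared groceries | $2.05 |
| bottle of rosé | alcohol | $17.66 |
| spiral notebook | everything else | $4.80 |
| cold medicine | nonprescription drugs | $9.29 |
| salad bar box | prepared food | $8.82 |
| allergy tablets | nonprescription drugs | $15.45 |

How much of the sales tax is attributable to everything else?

$4.16

Wall clock $37.80: everything else → 9.75% + 0% city = 9.75% → $3.69
Spiral notebook $4.80: everything else → 9.75% + 0% city = 9.75% → $0.47
Tax on everything else = $3.69 + $0.47 = $4.16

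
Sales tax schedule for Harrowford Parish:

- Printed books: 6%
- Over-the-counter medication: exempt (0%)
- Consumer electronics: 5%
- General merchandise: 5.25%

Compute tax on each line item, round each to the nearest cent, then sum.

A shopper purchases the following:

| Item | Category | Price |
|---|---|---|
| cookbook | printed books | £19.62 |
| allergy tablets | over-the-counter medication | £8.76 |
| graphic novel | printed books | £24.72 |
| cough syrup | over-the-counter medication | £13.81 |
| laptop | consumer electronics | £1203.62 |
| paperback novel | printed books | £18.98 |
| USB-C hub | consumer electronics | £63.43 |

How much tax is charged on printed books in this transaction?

£3.80

Cookbook £19.62: printed books → 6% → £1.18
Graphic novel £24.72: printed books → 6% → £1.48
Paperback novel £18.98: printed books → 6% → £1.14
Tax on printed books = £1.18 + £1.48 + £1.14 = £3.80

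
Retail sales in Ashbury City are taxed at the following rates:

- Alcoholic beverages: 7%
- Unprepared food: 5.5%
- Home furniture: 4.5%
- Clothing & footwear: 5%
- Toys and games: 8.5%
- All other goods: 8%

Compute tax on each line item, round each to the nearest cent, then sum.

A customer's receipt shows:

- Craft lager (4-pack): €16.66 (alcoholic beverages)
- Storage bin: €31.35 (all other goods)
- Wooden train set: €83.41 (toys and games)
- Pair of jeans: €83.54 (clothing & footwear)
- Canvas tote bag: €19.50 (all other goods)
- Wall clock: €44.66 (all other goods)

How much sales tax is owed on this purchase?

Craft lager (4-pack) €16.66: alcoholic beverages → 7% → €1.17
Storage bin €31.35: all other goods → 8% → €2.51
Wooden train set €83.41: toys and games → 8.5% → €7.09
Pair of jeans €83.54: clothing & footwear → 5% → €4.18
Canvas tote bag €19.50: all other goods → 8% → €1.56
Wall clock €44.66: all other goods → 8% → €3.57
Total tax = €1.17 + €2.51 + €7.09 + €4.18 + €1.56 + €3.57 = €20.08

€20.08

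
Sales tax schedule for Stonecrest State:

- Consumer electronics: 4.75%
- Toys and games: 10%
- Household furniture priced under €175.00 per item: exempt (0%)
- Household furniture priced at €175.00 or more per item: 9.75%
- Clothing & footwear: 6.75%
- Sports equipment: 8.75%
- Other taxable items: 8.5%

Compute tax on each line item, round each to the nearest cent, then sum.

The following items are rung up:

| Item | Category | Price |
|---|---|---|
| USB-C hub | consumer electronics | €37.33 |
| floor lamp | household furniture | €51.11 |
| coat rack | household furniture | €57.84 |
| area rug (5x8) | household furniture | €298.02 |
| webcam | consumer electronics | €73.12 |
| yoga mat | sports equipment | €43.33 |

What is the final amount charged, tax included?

€598.84

USB-C hub €37.33: consumer electronics → 4.75% → €1.77
Floor lamp €51.11: household furniture, under €175.00 → 0% → €0.00
Coat rack €57.84: household furniture, under €175.00 → 0% → €0.00
Area rug (5x8) €298.02: household furniture, €175.00 or more → 9.75% → €29.06
Webcam €73.12: consumer electronics → 4.75% → €3.47
Yoga mat €43.33: sports equipment → 8.75% → €3.79
Subtotal = €560.75; tax = €38.09; total due = €598.84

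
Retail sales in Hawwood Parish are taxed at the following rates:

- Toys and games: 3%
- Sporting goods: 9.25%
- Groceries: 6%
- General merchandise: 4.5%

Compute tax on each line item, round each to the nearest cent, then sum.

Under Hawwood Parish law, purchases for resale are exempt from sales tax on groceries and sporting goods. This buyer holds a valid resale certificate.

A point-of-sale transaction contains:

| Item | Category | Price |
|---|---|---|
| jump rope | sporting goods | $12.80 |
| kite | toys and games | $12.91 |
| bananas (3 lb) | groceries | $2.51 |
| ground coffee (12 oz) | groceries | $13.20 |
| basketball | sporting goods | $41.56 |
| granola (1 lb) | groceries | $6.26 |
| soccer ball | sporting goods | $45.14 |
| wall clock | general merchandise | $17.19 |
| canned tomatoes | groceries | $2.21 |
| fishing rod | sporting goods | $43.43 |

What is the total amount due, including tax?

$198.37

Jump rope $12.80: sporting goods, buyer-exempt → 0% → $0.00
Kite $12.91: toys and games → 3% → $0.39
Bananas (3 lb) $2.51: groceries, buyer-exempt → 0% → $0.00
Ground coffee (12 oz) $13.20: groceries, buyer-exempt → 0% → $0.00
Basketball $41.56: sporting goods, buyer-exempt → 0% → $0.00
Granola (1 lb) $6.26: groceries, buyer-exempt → 0% → $0.00
Soccer ball $45.14: sporting goods, buyer-exempt → 0% → $0.00
Wall clock $17.19: general merchandise → 4.5% → $0.77
Canned tomatoes $2.21: groceries, buyer-exempt → 0% → $0.00
Fishing rod $43.43: sporting goods, buyer-exempt → 0% → $0.00
Subtotal = $197.21; tax = $1.16; total due = $198.37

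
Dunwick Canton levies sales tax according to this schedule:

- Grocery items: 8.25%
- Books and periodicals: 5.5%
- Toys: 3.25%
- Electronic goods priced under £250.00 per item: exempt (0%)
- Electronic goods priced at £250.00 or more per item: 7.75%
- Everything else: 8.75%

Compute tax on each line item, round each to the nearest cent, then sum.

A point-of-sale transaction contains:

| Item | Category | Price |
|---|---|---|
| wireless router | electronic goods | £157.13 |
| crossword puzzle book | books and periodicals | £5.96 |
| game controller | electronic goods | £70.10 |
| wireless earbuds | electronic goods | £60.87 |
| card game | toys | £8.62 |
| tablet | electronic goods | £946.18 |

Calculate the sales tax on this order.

£73.94

Wireless router £157.13: electronic goods, under £250.00 → 0% → £0.00
Crossword puzzle book £5.96: books and periodicals → 5.5% → £0.33
Game controller £70.10: electronic goods, under £250.00 → 0% → £0.00
Wireless earbuds £60.87: electronic goods, under £250.00 → 0% → £0.00
Card game £8.62: toys → 3.25% → £0.28
Tablet £946.18: electronic goods, £250.00 or more → 7.75% → £73.33
Total tax = £0.33 + £0.28 + £73.33 = £73.94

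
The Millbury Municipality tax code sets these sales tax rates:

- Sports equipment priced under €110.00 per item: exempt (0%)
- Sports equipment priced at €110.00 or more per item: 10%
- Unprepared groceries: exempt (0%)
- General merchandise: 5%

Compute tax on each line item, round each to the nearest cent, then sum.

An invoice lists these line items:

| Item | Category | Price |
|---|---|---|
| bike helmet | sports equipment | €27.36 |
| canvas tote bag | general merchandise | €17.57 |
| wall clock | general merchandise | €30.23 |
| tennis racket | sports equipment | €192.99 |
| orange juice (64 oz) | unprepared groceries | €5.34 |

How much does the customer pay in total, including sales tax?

€295.18

Bike helmet €27.36: sports equipment, under €110.00 → 0% → €0.00
Canvas tote bag €17.57: general merchandise → 5% → €0.88
Wall clock €30.23: general merchandise → 5% → €1.51
Tennis racket €192.99: sports equipment, €110.00 or more → 10% → €19.30
Orange juice (64 oz) €5.34: unprepared groceries → 0% → €0.00
Subtotal = €273.49; tax = €21.69; total due = €295.18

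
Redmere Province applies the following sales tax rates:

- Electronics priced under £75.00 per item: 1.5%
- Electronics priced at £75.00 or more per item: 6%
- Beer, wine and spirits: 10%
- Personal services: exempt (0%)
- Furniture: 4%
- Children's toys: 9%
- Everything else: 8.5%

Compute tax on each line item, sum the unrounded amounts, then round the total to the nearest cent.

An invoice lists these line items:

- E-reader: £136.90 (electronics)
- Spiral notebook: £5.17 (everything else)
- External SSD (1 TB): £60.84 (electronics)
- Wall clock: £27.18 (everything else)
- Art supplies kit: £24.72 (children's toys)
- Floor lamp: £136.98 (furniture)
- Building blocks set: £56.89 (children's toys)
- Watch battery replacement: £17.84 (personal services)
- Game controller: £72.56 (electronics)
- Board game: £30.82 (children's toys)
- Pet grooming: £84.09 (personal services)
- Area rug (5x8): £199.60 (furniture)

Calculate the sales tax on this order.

E-reader £136.90: electronics, £75.00 or more → 6% → £8.214
Spiral notebook £5.17: everything else → 8.5% → £0.43945
External SSD (1 TB) £60.84: electronics, under £75.00 → 1.5% → £0.9126
Wall clock £27.18: everything else → 8.5% → £2.3103
Art supplies kit £24.72: children's toys → 9% → £2.2248
Floor lamp £136.98: furniture → 4% → £5.4792
Building blocks set £56.89: children's toys → 9% → £5.1201
Watch battery replacement £17.84: personal services → 0% → £0.00
Game controller £72.56: electronics, under £75.00 → 1.5% → £1.0884
Board game £30.82: children's toys → 9% → £2.7738
Pet grooming £84.09: personal services → 0% → £0.00
Area rug (5x8) £199.60: furniture → 4% → £7.984
Unrounded tax sum = £36.54665 → £36.55

£36.55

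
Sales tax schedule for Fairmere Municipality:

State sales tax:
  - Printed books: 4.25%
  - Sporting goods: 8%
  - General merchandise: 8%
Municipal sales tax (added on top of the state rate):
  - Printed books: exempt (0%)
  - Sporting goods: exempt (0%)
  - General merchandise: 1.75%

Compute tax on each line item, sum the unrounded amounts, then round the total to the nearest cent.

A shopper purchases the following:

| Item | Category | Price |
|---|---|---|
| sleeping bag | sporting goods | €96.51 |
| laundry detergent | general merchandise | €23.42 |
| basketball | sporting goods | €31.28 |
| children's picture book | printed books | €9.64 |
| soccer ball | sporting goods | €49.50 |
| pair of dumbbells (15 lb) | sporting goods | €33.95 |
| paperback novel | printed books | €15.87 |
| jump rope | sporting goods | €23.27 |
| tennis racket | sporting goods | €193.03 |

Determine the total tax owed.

Sleeping bag €96.51: sporting goods → 8% + 0% municipal = 8% → €7.7208
Laundry detergent €23.42: general merchandise → 8% + 1.75% municipal = 9.75% → €2.28345
Basketball €31.28: sporting goods → 8% + 0% municipal = 8% → €2.5024
Children's picture book €9.64: printed books → 4.25% + 0% municipal = 4.25% → €0.4097
Soccer ball €49.50: sporting goods → 8% + 0% municipal = 8% → €3.96
Pair of dumbbells (15 lb) €33.95: sporting goods → 8% + 0% municipal = 8% → €2.716
Paperback novel €15.87: printed books → 4.25% + 0% municipal = 4.25% → €0.674475
Jump rope €23.27: sporting goods → 8% + 0% municipal = 8% → €1.8616
Tennis racket €193.03: sporting goods → 8% + 0% municipal = 8% → €15.4424
Unrounded tax sum = €37.570825 → €37.57

€37.57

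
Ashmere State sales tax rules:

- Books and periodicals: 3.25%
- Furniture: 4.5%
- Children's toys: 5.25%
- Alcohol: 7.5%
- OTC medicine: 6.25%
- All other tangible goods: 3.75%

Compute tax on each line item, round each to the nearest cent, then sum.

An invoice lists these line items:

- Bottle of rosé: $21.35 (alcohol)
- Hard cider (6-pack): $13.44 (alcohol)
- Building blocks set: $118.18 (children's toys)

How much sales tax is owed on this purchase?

$8.81

Bottle of rosé $21.35: alcohol → 7.5% → $1.60
Hard cider (6-pack) $13.44: alcohol → 7.5% → $1.01
Building blocks set $118.18: children's toys → 5.25% → $6.20
Total tax = $1.60 + $1.01 + $6.20 = $8.81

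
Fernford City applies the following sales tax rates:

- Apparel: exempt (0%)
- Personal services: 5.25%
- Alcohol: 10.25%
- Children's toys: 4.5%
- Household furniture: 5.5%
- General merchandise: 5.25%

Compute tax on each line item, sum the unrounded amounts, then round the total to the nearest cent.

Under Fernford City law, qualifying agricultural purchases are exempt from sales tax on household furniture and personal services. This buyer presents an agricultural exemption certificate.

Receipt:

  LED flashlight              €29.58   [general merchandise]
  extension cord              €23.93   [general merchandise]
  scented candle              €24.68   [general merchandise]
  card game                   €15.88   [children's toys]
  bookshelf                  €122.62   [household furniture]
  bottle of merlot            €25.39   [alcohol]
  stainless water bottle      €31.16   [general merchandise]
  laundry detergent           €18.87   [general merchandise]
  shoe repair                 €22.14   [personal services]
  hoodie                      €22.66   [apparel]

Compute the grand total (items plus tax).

€346.96

LED flashlight €29.58: general merchandise → 5.25% → €1.55295
Extension cord €23.93: general merchandise → 5.25% → €1.256325
Scented candle €24.68: general merchandise → 5.25% → €1.2957
Card game €15.88: children's toys → 4.5% → €0.7146
Bookshelf €122.62: household furniture, buyer-exempt → 0% → €0.00
Bottle of merlot €25.39: alcohol → 10.25% → €2.602475
Stainless water bottle €31.16: general merchandise → 5.25% → €1.6359
Laundry detergent €18.87: general merchandise → 5.25% → €0.990675
Shoe repair €22.14: personal services, buyer-exempt → 0% → €0.00
Hoodie €22.66: apparel → 0% → €0.00
Subtotal = €336.91; unrounded tax = €10.048625 → €10.05; total due = €346.96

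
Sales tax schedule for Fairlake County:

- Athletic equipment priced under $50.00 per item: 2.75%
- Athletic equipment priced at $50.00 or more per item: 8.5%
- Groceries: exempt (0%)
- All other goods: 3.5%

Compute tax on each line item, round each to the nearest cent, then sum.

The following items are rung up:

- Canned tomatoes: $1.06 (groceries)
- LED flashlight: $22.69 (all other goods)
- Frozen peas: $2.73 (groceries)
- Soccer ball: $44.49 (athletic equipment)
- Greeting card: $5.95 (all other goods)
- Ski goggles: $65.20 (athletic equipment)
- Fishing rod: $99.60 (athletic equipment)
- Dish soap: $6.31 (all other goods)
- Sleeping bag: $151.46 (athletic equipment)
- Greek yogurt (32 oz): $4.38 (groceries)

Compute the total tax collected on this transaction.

$29.32

Canned tomatoes $1.06: groceries → 0% → $0.00
LED flashlight $22.69: all other goods → 3.5% → $0.79
Frozen peas $2.73: groceries → 0% → $0.00
Soccer ball $44.49: athletic equipment, under $50.00 → 2.75% → $1.22
Greeting card $5.95: all other goods → 3.5% → $0.21
Ski goggles $65.20: athletic equipment, $50.00 or more → 8.5% → $5.54
Fishing rod $99.60: athletic equipment, $50.00 or more → 8.5% → $8.47
Dish soap $6.31: all other goods → 3.5% → $0.22
Sleeping bag $151.46: athletic equipment, $50.00 or more → 8.5% → $12.87
Greek yogurt (32 oz) $4.38: groceries → 0% → $0.00
Total tax = $0.79 + $1.22 + $0.21 + $5.54 + $8.47 + $0.22 + $12.87 = $29.32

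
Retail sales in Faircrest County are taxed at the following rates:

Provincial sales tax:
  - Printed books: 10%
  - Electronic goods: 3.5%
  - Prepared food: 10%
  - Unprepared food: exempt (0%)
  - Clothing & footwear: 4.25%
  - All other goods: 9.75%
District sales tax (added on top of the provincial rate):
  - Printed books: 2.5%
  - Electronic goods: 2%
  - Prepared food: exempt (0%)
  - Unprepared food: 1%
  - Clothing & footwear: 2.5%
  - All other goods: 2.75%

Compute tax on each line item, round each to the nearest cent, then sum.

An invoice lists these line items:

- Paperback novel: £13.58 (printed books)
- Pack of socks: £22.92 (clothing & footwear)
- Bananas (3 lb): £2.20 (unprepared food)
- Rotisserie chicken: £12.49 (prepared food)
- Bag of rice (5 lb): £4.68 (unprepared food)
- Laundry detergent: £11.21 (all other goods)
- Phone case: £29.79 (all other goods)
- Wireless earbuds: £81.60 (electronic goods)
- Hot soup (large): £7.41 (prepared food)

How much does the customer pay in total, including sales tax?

Paperback novel £13.58: printed books → 10% + 2.5% district = 12.5% → £1.70
Pack of socks £22.92: clothing & footwear → 4.25% + 2.5% district = 6.75% → £1.55
Bananas (3 lb) £2.20: unprepared food → 0% + 1% district = 1% → £0.02
Rotisserie chicken £12.49: prepared food → 10% + 0% district = 10% → £1.25
Bag of rice (5 lb) £4.68: unprepared food → 0% + 1% district = 1% → £0.05
Laundry detergent £11.21: all other goods → 9.75% + 2.75% district = 12.5% → £1.40
Phone case £29.79: all other goods → 9.75% + 2.75% district = 12.5% → £3.72
Wireless earbuds £81.60: electronic goods → 3.5% + 2% district = 5.5% → £4.49
Hot soup (large) £7.41: prepared food → 10% + 0% district = 10% → £0.74
Subtotal = £185.88; tax = £14.92; total due = £200.80

£200.80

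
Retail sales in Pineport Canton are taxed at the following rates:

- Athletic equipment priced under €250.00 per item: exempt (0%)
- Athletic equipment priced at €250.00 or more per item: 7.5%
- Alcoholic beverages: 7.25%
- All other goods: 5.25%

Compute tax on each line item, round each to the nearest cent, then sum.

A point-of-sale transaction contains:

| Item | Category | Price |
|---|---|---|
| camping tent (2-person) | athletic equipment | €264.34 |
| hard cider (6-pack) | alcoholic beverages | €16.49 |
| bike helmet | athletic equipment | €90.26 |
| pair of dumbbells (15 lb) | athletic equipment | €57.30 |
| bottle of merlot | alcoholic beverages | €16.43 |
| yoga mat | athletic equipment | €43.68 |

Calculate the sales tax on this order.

Camping tent (2-person) €264.34: athletic equipment, €250.00 or more → 7.5% → €19.83
Hard cider (6-pack) €16.49: alcoholic beverages → 7.25% → €1.20
Bike helmet €90.26: athletic equipment, under €250.00 → 0% → €0.00
Pair of dumbbells (15 lb) €57.30: athletic equipment, under €250.00 → 0% → €0.00
Bottle of merlot €16.43: alcoholic beverages → 7.25% → €1.19
Yoga mat €43.68: athletic equipment, under €250.00 → 0% → €0.00
Total tax = €19.83 + €1.20 + €1.19 = €22.22

€22.22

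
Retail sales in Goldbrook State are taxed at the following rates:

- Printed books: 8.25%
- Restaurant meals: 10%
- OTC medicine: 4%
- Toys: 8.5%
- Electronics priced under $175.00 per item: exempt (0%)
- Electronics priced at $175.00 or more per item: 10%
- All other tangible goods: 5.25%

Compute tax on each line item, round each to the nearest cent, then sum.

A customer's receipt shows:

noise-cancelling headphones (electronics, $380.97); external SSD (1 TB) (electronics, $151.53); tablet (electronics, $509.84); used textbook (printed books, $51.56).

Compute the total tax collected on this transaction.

Noise-cancelling headphones $380.97: electronics, $175.00 or more → 10% → $38.10
External SSD (1 TB) $151.53: electronics, under $175.00 → 0% → $0.00
Tablet $509.84: electronics, $175.00 or more → 10% → $50.98
Used textbook $51.56: printed books → 8.25% → $4.25
Total tax = $38.10 + $50.98 + $4.25 = $93.33

$93.33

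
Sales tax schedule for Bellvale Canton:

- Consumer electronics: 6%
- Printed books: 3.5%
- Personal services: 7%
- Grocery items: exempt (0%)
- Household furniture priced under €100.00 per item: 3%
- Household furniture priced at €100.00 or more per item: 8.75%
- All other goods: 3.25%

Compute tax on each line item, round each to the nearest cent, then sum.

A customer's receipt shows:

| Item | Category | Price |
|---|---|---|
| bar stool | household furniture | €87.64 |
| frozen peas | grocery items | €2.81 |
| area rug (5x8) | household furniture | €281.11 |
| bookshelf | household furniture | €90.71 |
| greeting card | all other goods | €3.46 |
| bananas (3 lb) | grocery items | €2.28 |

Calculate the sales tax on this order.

€30.06

Bar stool €87.64: household furniture, under €100.00 → 3% → €2.63
Frozen peas €2.81: grocery items → 0% → €0.00
Area rug (5x8) €281.11: household furniture, €100.00 or more → 8.75% → €24.60
Bookshelf €90.71: household furniture, under €100.00 → 3% → €2.72
Greeting card €3.46: all other goods → 3.25% → €0.11
Bananas (3 lb) €2.28: grocery items → 0% → €0.00
Total tax = €2.63 + €24.60 + €2.72 + €0.11 = €30.06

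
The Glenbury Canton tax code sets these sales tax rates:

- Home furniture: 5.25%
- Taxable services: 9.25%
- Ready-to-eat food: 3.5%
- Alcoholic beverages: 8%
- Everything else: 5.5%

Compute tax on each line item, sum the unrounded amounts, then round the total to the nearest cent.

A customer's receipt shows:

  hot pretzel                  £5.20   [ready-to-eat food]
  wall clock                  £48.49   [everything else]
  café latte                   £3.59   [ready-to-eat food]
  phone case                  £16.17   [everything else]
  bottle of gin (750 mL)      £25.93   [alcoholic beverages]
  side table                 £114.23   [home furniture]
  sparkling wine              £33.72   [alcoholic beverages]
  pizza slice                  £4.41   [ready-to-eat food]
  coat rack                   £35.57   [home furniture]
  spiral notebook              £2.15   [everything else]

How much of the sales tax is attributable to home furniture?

Side table £114.23: home furniture → 5.25% → £5.997075
Coat rack £35.57: home furniture → 5.25% → £1.867425
Tax on home furniture: unrounded sum = £7.8645 → £7.86

£7.86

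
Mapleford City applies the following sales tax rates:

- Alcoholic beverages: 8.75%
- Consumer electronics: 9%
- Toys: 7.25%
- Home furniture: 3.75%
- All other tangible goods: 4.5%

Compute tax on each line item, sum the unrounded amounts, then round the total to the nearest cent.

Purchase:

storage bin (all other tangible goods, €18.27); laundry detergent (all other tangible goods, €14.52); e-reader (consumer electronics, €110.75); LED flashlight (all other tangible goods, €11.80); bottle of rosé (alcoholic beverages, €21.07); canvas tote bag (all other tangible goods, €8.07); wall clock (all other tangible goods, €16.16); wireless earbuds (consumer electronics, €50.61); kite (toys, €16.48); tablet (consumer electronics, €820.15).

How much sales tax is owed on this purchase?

€94.47

Storage bin €18.27: all other tangible goods → 4.5% → €0.82215
Laundry detergent €14.52: all other tangible goods → 4.5% → €0.6534
E-reader €110.75: consumer electronics → 9% → €9.9675
LED flashlight €11.80: all other tangible goods → 4.5% → €0.531
Bottle of rosé €21.07: alcoholic beverages → 8.75% → €1.843625
Canvas tote bag €8.07: all other tangible goods → 4.5% → €0.36315
Wall clock €16.16: all other tangible goods → 4.5% → €0.7272
Wireless earbuds €50.61: consumer electronics → 9% → €4.5549
Kite €16.48: toys → 7.25% → €1.1948
Tablet €820.15: consumer electronics → 9% → €73.8135
Unrounded tax sum = €94.471225 → €94.47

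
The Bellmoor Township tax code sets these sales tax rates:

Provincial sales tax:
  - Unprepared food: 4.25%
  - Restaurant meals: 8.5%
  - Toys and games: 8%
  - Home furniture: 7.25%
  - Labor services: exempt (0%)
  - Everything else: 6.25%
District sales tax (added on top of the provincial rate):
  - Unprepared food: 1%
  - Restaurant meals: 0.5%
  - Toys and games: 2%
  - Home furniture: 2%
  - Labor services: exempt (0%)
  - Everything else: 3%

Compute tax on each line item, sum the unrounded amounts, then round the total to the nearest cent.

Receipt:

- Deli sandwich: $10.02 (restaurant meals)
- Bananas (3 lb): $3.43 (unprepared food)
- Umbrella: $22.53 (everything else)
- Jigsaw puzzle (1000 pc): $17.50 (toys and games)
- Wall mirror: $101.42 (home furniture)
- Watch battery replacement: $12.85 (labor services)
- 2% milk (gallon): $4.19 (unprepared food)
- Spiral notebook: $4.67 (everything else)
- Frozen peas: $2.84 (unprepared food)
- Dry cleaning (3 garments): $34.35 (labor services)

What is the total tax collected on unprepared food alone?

Bananas (3 lb) $3.43: unprepared food → 4.25% + 1% district = 5.25% → $0.180075
2% milk (gallon) $4.19: unprepared food → 4.25% + 1% district = 5.25% → $0.219975
Frozen peas $2.84: unprepared food → 4.25% + 1% district = 5.25% → $0.1491
Tax on unprepared food: unrounded sum = $0.54915 → $0.55

$0.55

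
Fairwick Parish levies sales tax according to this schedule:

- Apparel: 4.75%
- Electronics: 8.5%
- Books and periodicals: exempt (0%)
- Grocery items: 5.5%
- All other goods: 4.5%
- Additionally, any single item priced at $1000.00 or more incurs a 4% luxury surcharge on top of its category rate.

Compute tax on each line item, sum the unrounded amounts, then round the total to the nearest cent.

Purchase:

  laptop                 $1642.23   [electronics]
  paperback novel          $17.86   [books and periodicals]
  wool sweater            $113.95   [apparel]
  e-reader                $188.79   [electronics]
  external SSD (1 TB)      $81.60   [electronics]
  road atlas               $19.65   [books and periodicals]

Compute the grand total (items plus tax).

Laptop $1642.23: electronics → 8.5% + 4% surcharge = 12.5% → $205.27875
Paperback novel $17.86: books and periodicals → 0% → $0.00
Wool sweater $113.95: apparel → 4.75% → $5.412625
E-reader $188.79: electronics → 8.5% → $16.04715
External SSD (1 TB) $81.60: electronics → 8.5% → $6.936
Road atlas $19.65: books and periodicals → 0% → $0.00
Subtotal = $2064.08; unrounded tax = $233.674525 → $233.67; total due = $2297.75

$2297.75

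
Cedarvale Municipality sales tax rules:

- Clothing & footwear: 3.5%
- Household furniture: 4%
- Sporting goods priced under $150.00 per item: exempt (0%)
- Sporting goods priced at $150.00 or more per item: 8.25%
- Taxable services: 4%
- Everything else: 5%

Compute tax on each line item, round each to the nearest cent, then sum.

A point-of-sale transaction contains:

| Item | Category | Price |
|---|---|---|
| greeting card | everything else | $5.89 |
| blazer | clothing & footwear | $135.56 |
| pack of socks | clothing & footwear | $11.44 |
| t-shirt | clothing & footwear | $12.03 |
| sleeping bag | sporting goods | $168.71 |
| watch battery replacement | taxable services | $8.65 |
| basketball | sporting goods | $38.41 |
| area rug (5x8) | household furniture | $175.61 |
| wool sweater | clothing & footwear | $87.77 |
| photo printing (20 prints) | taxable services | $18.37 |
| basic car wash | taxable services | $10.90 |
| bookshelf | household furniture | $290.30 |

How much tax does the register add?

$42.99

Greeting card $5.89: everything else → 5% → $0.29
Blazer $135.56: clothing & footwear → 3.5% → $4.74
Pack of socks $11.44: clothing & footwear → 3.5% → $0.40
T-shirt $12.03: clothing & footwear → 3.5% → $0.42
Sleeping bag $168.71: sporting goods, $150.00 or more → 8.25% → $13.92
Watch battery replacement $8.65: taxable services → 4% → $0.35
Basketball $38.41: sporting goods, under $150.00 → 0% → $0.00
Area rug (5x8) $175.61: household furniture → 4% → $7.02
Wool sweater $87.77: clothing & footwear → 3.5% → $3.07
Photo printing (20 prints) $18.37: taxable services → 4% → $0.73
Basic car wash $10.90: taxable services → 4% → $0.44
Bookshelf $290.30: household furniture → 4% → $11.61
Total tax = $0.29 + $4.74 + $0.40 + $0.42 + $13.92 + $0.35 + $7.02 + $3.07 + $0.73 + $0.44 + $11.61 = $42.99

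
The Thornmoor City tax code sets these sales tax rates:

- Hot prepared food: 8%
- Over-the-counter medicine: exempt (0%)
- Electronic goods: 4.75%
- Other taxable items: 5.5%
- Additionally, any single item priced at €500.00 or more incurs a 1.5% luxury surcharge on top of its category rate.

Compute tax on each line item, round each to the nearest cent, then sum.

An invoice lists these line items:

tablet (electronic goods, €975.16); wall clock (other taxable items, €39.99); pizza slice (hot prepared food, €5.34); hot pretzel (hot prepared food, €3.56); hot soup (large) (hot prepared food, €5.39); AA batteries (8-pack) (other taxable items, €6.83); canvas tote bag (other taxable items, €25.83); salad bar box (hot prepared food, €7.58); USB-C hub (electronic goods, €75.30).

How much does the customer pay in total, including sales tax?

€1215.26

Tablet €975.16: electronic goods → 4.75% + 1.5% surcharge = 6.25% → €60.95
Wall clock €39.99: other taxable items → 5.5% → €2.20
Pizza slice €5.34: hot prepared food → 8% → €0.43
Hot pretzel €3.56: hot prepared food → 8% → €0.28
Hot soup (large) €5.39: hot prepared food → 8% → €0.43
AA batteries (8-pack) €6.83: other taxable items → 5.5% → €0.38
Canvas tote bag €25.83: other taxable items → 5.5% → €1.42
Salad bar box €7.58: hot prepared food → 8% → €0.61
USB-C hub €75.30: electronic goods → 4.75% → €3.58
Subtotal = €1144.98; tax = €70.28; total due = €1215.26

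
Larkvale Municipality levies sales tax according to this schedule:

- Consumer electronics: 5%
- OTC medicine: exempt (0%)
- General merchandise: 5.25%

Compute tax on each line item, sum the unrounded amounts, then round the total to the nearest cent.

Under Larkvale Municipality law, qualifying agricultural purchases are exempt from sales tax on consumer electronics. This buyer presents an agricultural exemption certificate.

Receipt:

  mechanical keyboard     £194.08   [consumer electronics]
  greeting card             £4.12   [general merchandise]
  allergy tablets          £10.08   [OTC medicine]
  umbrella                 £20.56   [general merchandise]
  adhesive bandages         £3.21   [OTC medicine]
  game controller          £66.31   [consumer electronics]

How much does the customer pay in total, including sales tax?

£299.66

Mechanical keyboard £194.08: consumer electronics, buyer-exempt → 0% → £0.00
Greeting card £4.12: general merchandise → 5.25% → £0.2163
Allergy tablets £10.08: OTC medicine → 0% → £0.00
Umbrella £20.56: general merchandise → 5.25% → £1.0794
Adhesive bandages £3.21: OTC medicine → 0% → £0.00
Game controller £66.31: consumer electronics, buyer-exempt → 0% → £0.00
Subtotal = £298.36; unrounded tax = £1.2957 → £1.30; total due = £299.66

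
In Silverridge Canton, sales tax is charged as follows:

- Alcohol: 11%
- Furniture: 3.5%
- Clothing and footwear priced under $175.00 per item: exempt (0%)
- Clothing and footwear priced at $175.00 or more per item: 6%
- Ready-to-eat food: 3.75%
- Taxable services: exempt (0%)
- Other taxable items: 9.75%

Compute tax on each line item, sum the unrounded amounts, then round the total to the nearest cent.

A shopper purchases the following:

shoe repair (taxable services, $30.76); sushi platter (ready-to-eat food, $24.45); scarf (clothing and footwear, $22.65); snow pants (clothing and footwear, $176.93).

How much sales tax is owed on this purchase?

Shoe repair $30.76: taxable services → 0% → $0.00
Sushi platter $24.45: ready-to-eat food → 3.75% → $0.916875
Scarf $22.65: clothing and footwear, under $175.00 → 0% → $0.00
Snow pants $176.93: clothing and footwear, $175.00 or more → 6% → $10.6158
Unrounded tax sum = $11.532675 → $11.53

$11.53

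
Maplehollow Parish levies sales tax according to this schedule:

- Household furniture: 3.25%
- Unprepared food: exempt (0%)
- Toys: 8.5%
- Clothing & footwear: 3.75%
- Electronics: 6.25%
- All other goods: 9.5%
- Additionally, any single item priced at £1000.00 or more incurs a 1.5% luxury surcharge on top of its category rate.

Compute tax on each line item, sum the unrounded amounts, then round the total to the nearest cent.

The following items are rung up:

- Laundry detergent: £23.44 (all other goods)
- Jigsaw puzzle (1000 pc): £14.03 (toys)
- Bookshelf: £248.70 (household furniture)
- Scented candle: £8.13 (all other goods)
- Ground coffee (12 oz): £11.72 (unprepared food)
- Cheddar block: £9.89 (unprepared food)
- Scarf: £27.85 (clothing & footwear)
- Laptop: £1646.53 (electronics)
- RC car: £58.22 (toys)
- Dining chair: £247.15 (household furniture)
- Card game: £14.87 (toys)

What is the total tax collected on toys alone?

Jigsaw puzzle (1000 pc) £14.03: toys → 8.5% → £1.19255
RC car £58.22: toys → 8.5% → £4.9487
Card game £14.87: toys → 8.5% → £1.26395
Tax on toys: unrounded sum = £7.4052 → £7.41

£7.41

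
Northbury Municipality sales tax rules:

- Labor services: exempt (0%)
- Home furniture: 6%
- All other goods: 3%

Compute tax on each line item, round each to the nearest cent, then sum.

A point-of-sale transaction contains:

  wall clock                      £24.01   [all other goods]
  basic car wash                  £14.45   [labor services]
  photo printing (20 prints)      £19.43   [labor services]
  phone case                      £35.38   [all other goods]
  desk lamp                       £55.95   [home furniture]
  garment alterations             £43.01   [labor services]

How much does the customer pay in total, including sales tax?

Wall clock £24.01: all other goods → 3% → £0.72
Basic car wash £14.45: labor services → 0% → £0.00
Photo printing (20 prints) £19.43: labor services → 0% → £0.00
Phone case £35.38: all other goods → 3% → £1.06
Desk lamp £55.95: home furniture → 6% → £3.36
Garment alterations £43.01: labor services → 0% → £0.00
Subtotal = £192.23; tax = £5.14; total due = £197.37

£197.37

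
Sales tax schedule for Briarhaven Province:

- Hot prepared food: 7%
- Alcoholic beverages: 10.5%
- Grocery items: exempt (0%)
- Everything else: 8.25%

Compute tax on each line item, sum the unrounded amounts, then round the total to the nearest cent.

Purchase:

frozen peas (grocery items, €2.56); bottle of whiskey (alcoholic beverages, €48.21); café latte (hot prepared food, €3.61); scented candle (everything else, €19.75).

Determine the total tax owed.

Frozen peas €2.56: grocery items → 0% → €0.00
Bottle of whiskey €48.21: alcoholic beverages → 10.5% → €5.06205
Café latte €3.61: hot prepared food → 7% → €0.2527
Scented candle €19.75: everything else → 8.25% → €1.629375
Unrounded tax sum = €6.944125 → €6.94

€6.94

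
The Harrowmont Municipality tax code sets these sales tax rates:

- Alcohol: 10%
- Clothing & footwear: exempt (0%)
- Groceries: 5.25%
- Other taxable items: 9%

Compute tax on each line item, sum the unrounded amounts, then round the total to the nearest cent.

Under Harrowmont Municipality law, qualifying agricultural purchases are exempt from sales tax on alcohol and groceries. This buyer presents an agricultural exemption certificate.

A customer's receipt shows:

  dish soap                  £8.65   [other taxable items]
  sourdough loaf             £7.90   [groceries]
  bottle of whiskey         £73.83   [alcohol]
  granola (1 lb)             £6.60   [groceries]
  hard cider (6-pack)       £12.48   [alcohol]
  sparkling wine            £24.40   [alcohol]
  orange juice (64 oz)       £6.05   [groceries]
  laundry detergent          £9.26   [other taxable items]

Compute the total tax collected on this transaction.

£1.61

Dish soap £8.65: other taxable items → 9% → £0.7785
Sourdough loaf £7.90: groceries, buyer-exempt → 0% → £0.00
Bottle of whiskey £73.83: alcohol, buyer-exempt → 0% → £0.00
Granola (1 lb) £6.60: groceries, buyer-exempt → 0% → £0.00
Hard cider (6-pack) £12.48: alcohol, buyer-exempt → 0% → £0.00
Sparkling wine £24.40: alcohol, buyer-exempt → 0% → £0.00
Orange juice (64 oz) £6.05: groceries, buyer-exempt → 0% → £0.00
Laundry detergent £9.26: other taxable items → 9% → £0.8334
Unrounded tax sum = £1.6119 → £1.61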